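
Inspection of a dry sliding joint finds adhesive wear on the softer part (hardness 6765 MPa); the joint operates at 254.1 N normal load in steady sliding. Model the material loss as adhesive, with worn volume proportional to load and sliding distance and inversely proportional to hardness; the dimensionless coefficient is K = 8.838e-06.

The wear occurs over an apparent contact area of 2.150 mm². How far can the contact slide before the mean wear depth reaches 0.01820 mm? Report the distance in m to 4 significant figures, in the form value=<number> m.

Intermediates are displayed rounded — all arithmetic maintains exact precision — one final rounding, at 4 significant digits.
Hardness H = 6765 MPa = 6.765e+09 Pa.
Contact area A = 2.150 mm² = 2.150e-06 m².
Depth limit h_lim = 0.01820 mm = 1.820e-05 m.
Expressed in SI base units: W = 254.1 N, H = 6.765e+09 Pa, K = 8.838e-06.
At the depth limit, V_lim = h_lim·A = 1.820e-05 · 2.150e-06 = 3.913e-11 m³.
Sliding life L = V_lim·H/(K·W) = 3.913e-11 · 6.765e+09 / (8.838e-06 · 254.1) = 117.9 m.

value=117.9 m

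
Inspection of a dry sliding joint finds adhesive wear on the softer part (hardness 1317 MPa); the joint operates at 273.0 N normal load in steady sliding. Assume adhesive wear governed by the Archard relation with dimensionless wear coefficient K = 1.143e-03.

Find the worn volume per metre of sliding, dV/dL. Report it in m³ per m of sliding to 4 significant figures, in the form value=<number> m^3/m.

value=2.369e-10 m^3/m

The intermediates appear rounded. Every step maintains exact precision; a lone final rounding: 4 significant digits.
Hardness H = 1317 MPa = 1.317e+09 Pa.
Restated in SI base units: W = 273.0 N, H = 1.317e+09 Pa, K = 1.143e-03.
Volumetric rate dV/dL = K·W/H: 1.143e-03 · 273.0 / 1.317e+09 = 2.369e-10 m³/m.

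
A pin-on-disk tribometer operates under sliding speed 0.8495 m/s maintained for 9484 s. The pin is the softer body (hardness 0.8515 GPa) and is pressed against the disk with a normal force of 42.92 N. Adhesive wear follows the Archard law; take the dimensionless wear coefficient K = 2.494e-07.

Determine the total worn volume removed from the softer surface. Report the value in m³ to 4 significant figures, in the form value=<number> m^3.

value=1.013e-10 m^3

Shown intermediates are rounded, and all arithmetic carries full float precision, and one last rounding: 4 significant digits.
Convert: Distance L = v·t = 0.8495 m/s × 9484 s = 8057 m.
Convert: Hardness H = 0.8515 GPa = 8.515e+08 Pa.
In SI base units, W = 42.92 N, H = 8.515e+08 Pa, K = 2.494e-07.
Volume removed: V = K·W·L/H = 2.494e-07 · 42.92 · 8057 / 8.515e+08 = 1.013e-10 m³.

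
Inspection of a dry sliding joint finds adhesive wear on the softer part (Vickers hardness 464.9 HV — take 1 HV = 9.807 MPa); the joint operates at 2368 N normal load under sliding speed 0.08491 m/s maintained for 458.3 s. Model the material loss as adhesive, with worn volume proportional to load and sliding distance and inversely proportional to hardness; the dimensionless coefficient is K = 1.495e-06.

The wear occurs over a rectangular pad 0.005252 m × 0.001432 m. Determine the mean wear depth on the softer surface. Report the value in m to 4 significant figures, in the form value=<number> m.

All working math runs at full precision — the intermediates appear rounded, and a single final rounding, at 4 significant figures.
The distance L = v·t = 0.08491 m/s × 458.3 s = 38.91 m.
Hardness H = 464.9 HV × 9.807 MPa/HV = 4559 MPa = 4.559e+09 Pa.
Contact area A = 0.005252 m × 0.001432 m = 7.521e-06 m².
Restated in SI base units: W = 2368 N, H = 4.559e+09 Pa, K = 1.495e-06.
Archard volume V = K·W·L/H = 1.495e-06 · 2368 · 38.91 / 4.559e+09 = 3.022e-11 m³.
Depth h = V/A = 3.022e-11 / 7.521e-06 = 4.018e-06 m.

value=4.018e-06 m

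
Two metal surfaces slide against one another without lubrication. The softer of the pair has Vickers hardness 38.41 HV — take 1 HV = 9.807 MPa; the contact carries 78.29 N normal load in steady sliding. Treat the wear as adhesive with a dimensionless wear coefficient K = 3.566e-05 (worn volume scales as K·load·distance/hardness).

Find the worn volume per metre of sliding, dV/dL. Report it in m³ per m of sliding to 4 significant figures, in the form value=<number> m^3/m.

All arithmetic maintains exact precision — intermediate values are shown rounded. Rounded just once to four significant digits.
Hardness H = 38.41 HV × 9.807 MPa/HV = 376.7 MPa = 3.767e+08 Pa.
SI base units throughout: W = 78.29 N, H = 3.767e+08 Pa, K = 3.566e-05.
Rate of wear dV/dL = K·W/H — distance-free: 3.566e-05 · 78.29 / 3.767e+08 = 7.412e-12 m³/m.

value=7.412e-12 m^3/m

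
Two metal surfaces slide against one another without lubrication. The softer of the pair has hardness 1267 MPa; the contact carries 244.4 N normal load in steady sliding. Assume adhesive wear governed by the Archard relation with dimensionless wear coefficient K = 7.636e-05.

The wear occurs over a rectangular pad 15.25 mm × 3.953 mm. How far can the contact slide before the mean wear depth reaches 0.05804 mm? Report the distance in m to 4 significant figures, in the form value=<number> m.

value=237.5 m

The intermediates are displayed rounded, and the computation holds full float precision. Rounded once at the end: 4 significant digits.
Hardness H = 1267 MPa = 1.267e+09 Pa.
Pad sides 15.25 mm × 3.953 mm = 0.01525 m × 0.003953 m. Contact area A = 0.01525 m × 0.003953 m = 6.028e-05 m².
Depth limit h_lim = 0.05804 mm = 5.804e-05 m.
Collected in SI base units: W = 244.4 N, H = 1.267e+09 Pa, K = 7.636e-05.
Permissible volume V_lim = h_lim·A = 5.804e-05 · 6.028e-05 = 3.499e-09 m³.
Life L = V_lim·H/(K·W) = 3.499e-09 · 1.267e+09 / (7.636e-05 · 244.4) = 237.5 m.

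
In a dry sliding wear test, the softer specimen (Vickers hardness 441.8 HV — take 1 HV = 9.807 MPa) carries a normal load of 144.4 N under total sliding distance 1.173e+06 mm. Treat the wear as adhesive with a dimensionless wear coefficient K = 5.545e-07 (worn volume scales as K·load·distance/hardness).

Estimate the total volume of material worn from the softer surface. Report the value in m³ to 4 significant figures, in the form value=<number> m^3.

Intermediate values are shown rounded; the algebra runs at full precision — rounded once at the end, at 4 significant figures.
Distance L = 1.173e+06 mm = 1173 m.
Hardness H = 441.8 HV × 9.807 MPa/HV = 4333 MPa = 4.333e+09 Pa.
In SI base units, W = 144.4 N, H = 4.333e+09 Pa, K = 5.545e-07.
Wear volume V = K·W·L/H = 5.545e-07 · 144.4 · 1173 / 4.333e+09 = 2.168e-11 m³.

value=2.168e-11 m^3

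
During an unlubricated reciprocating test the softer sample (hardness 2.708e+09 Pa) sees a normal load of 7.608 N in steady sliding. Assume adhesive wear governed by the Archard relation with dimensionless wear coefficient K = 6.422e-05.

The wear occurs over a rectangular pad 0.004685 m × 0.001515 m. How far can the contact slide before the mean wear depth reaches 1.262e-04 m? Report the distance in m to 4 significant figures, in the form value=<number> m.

value=4965 m

The computation keeps full float precision; intermediates appear rounded, and a lone final rounding, at four significant figures.
Contact area A = 0.004685 m × 0.001515 m = 7.098e-06 m².
SI base units throughout: W = 7.608 N, H = 2.708e+09 Pa, K = 6.422e-05.
Wearable volume V_lim = h_lim·A = 1.262e-04 · 7.098e-06 = 8.957e-10 m³.
Inverting, life L = V_lim·H/(K·W) = 8.957e-10 · 2.708e+09 / (6.422e-05 · 7.608) = 4965 m.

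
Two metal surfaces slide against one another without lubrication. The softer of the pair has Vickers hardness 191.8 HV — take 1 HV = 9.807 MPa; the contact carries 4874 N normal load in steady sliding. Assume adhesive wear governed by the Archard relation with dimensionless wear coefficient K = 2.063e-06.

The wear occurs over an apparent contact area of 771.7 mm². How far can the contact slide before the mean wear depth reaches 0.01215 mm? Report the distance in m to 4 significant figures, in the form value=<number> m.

value=1754 m

The algebra holds exact precision — intermediates are displayed rounded — one final rounding, at four significant digits.
Hardness H = 191.8 HV × 9.807 MPa/HV = 1881 MPa = 1.881e+09 Pa.
Contact area A = 771.7 mm² = 7.717e-04 m².
Depth limit h_lim = 0.01215 mm = 1.215e-05 m.
SI base units throughout: W = 4874 N, H = 1.881e+09 Pa, K = 2.063e-06.
Wearable volume V_lim = h_lim·A = 1.215e-05 · 7.717e-04 = 9.376e-09 m³.
Sliding life L = V_lim·H/(K·W) = 9.376e-09 · 1.881e+09 / (2.063e-06 · 4874) = 1754 m.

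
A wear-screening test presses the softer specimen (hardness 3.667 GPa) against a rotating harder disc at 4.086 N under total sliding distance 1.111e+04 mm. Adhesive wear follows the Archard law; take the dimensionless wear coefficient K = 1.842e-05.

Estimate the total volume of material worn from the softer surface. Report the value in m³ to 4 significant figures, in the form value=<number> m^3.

value=2.280e-13 m^3

The intermediates are printed rounded — all working math carries full float precision. Rounded once at the end: four significant digits.
The distance L = 1.111e+04 mm = 11.11 m.
Hardness H = 3.667 GPa = 3.667e+09 Pa.
Collected in SI base units: W = 4.086 N, H = 3.667e+09 Pa, K = 1.842e-05.
Archard volume V = K·W·L/H = 1.842e-05 · 4.086 · 11.11 / 3.667e+09 = 2.280e-13 m³.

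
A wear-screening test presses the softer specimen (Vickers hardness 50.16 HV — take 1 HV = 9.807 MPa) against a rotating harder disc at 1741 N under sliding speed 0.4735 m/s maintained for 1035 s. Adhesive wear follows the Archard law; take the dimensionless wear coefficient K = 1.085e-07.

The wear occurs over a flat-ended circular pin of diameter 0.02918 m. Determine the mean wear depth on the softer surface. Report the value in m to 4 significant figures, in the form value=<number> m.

value=2.814e-07 m

Every step carries full precision — printed values are rounded. Rounded just once: 4 significant digits.
Convert: The distance L = v·t = 0.4735 m/s × 1035 s = 490.1 m.
Convert: Hardness H = 50.16 HV × 9.807 MPa/HV = 491.9 MPa = 4.919e+08 Pa.
Convert: Contact area A = π·d²/4 = π·(0.02918 m)²/4 = 6.687e-04 m².
SI base units throughout: W = 1741 N, H = 4.919e+08 Pa, K = 1.085e-07.
Wear volume V = K·W·L/H = 1.085e-07 · 1741 · 490.1 / 4.919e+08 = 1.882e-10 m³.
Wear depth h = V/A = 1.882e-10 / 6.687e-04 = 2.814e-07 m.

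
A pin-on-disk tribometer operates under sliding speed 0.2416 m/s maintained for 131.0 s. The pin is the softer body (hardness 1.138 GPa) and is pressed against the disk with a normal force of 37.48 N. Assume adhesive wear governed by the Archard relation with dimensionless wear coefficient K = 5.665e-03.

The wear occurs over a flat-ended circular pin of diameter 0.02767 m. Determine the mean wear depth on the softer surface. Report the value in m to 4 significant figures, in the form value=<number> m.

value=9.820e-06 m

The algebra runs at exact precision — intermediates are printed rounded, and a single final rounding: 4 significant figures.
Total distance L = v·t = 0.2416 m/s × 131.0 s = 31.65 m.
Hardness H = 1.138 GPa = 1.138e+09 Pa.
Contact area A = π·d²/4 = π·(0.02767 m)²/4 = 6.013e-04 m².
Expressed in SI base units: W = 37.48 N, H = 1.138e+09 Pa, K = 5.665e-03.
Archard volume V = K·W·L/H = 5.665e-03 · 37.48 · 31.65 / 1.138e+09 = 5.905e-09 m³.
Depth of wear h = V/A = 5.905e-09 / 6.013e-04 = 9.820e-06 m.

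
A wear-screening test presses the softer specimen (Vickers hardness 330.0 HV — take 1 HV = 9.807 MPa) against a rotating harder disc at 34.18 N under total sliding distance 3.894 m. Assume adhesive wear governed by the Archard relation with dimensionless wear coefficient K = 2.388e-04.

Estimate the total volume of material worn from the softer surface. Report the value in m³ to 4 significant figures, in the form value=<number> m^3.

value=9.821e-12 m^3

Intermediate values are printed rounded. The computation holds exact precision; rounded once at the end: 4 significant digits.
Hardness H = 330.0 HV × 9.807 MPa/HV = 3236 MPa = 3.236e+09 Pa.
SI base units throughout: W = 34.18 N, H = 3.236e+09 Pa, K = 2.388e-04.
Volume removed: V = K·W·L/H = 2.388e-04 · 34.18 · 3.894 / 3.236e+09 = 9.821e-12 m³.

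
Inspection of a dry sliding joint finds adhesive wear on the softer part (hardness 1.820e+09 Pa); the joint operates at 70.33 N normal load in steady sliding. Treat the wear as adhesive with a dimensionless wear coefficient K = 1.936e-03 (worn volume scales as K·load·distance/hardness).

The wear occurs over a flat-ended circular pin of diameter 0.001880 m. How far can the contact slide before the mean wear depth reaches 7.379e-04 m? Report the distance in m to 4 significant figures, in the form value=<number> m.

The intermediates are displayed rounded; all arithmetic maintains full float precision — rounded once at the end, at four significant figures.
Convert: Contact area A = π·d²/4 = π·(0.001880 m)²/4 = 2.776e-06 m².
Expressed in SI base units: W = 70.33 N, H = 1.820e+09 Pa, K = 1.936e-03.
At the depth limit, V_lim = h_lim·A = 7.379e-04 · 2.776e-06 = 2.048e-09 m³.
So the life L = V_lim·H/(K·W) = 2.048e-09 · 1.820e+09 / (1.936e-03 · 70.33) = 27.38 m.

value=27.38 m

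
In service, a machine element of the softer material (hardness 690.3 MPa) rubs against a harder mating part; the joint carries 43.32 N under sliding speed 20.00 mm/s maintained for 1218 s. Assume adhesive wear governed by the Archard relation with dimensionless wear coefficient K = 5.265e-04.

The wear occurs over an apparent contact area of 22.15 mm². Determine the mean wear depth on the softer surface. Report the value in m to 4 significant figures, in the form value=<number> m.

value=3.634e-05 m

Every step maintains full precision — intermediate values are printed rounded — one last rounding: four significant digits.
Convert: Sliding speed v = 20.00 mm/s = 0.02000 m/s. Total distance L = v·t = 0.02000 m/s × 1218 s = 24.36 m.
Convert: Hardness H = 690.3 MPa = 6.903e+08 Pa.
Convert: Contact area A = 22.15 mm² = 2.215e-05 m².
In SI base units, W = 43.32 N, H = 6.903e+08 Pa, K = 5.265e-04.
Archard relation: V = K·W·L/H = 5.265e-04 · 43.32 · 24.36 / 6.903e+08 = 8.049e-10 m³.
Wear depth h = V/A = 8.049e-10 / 2.215e-05 = 3.634e-05 m.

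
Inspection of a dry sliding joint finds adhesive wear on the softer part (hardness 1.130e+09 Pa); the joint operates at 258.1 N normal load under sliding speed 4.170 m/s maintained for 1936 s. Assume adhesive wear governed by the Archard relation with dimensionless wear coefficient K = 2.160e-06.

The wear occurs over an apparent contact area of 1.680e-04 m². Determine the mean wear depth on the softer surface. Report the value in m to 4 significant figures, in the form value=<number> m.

value=2.371e-05 m

The computation holds full float precision. Intermediates appear rounded; rounded once at the end to four significant figures.
The distance L = v·t = 4.170 m/s × 1936 s = 8073 m.
Expressed in SI base units: W = 258.1 N, H = 1.130e+09 Pa, K = 2.160e-06.
Volume removed: V = K·W·L/H = 2.160e-06 · 258.1 · 8073 / 1.130e+09 = 3.983e-09 m³.
Average depth h = V/A = 3.983e-09 / 1.680e-04 = 2.371e-05 m.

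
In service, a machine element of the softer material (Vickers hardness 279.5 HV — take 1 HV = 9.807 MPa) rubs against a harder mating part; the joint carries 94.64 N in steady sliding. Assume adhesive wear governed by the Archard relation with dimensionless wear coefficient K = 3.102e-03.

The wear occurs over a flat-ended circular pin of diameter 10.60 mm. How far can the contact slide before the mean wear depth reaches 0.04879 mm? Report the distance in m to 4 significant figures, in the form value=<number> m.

value=40.20 m

Intermediate values are displayed rounded. The computation keeps full precision. Rounded just once, at four significant figures.
Convert: Hardness H = 279.5 HV × 9.807 MPa/HV = 2741 MPa = 2.741e+09 Pa.
Convert: Pin diameter d = 10.60 mm = 0.01060 m. Contact area A = π·d²/4 = π·(0.01060 m)²/4 = 8.825e-05 m².
Convert: Depth limit h_lim = 0.04879 mm = 4.879e-05 m.
As SI base values: W = 94.64 N, H = 2.741e+09 Pa, K = 3.102e-03.
At the depth limit, V_lim = h_lim·A = 4.879e-05 · 8.825e-05 = 4.306e-09 m³.
So the life L = V_lim·H/(K·W) = 4.306e-09 · 2.741e+09 / (3.102e-03 · 94.64) = 40.20 m.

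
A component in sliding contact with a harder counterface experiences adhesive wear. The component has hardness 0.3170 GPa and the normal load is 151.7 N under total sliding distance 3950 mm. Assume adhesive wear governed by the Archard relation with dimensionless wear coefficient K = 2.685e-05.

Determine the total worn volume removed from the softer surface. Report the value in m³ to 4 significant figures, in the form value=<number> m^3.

value=5.075e-11 m^3

Intermediates are displayed rounded, and all arithmetic maintains full precision, and one last rounding: 4 significant digits.
Total distance L = 3950 mm = 3.950 m.
Hardness H = 0.3170 GPa = 3.170e+08 Pa.
Expressed in SI base units: W = 151.7 N, H = 3.170e+08 Pa, K = 2.685e-05.
Wear volume V = K·W·L/H = 2.685e-05 · 151.7 · 3.950 / 3.170e+08 = 5.075e-11 m³.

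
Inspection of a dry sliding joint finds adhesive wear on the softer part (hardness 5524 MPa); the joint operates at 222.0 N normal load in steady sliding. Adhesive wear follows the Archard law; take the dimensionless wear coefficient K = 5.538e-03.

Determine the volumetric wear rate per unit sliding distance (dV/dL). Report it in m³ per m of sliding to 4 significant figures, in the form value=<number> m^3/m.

value=2.226e-10 m^3/m

Intermediate values are printed rounded. All working math maintains full precision; a single final rounding to 4 significant figures.
Hardness H = 5524 MPa = 5.524e+09 Pa.
Working in SI base units: W = 222.0 N, H = 5.524e+09 Pa, K = 5.538e-03.
Rate of wear dV/dL = K·W/H (no L dependence): 5.538e-03 · 222.0 / 5.524e+09 = 2.226e-10 m³/m.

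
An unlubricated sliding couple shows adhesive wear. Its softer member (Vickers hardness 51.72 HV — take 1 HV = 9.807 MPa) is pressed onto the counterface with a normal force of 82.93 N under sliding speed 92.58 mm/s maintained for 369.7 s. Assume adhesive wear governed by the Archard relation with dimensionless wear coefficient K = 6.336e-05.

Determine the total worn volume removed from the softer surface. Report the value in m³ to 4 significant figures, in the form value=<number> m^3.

value=3.546e-10 m^3

The intermediates are shown rounded, and the computation keeps full float precision; a single final rounding: 4 significant digits.
Sliding speed v = 92.58 mm/s = 0.09258 m/s. Sliding distance L = v·t = 0.09258 m/s × 369.7 s = 34.23 m.
Hardness H = 51.72 HV × 9.807 MPa/HV = 507.2 MPa = 5.072e+08 Pa.
Collected in SI base units: W = 82.93 N, H = 5.072e+08 Pa, K = 6.336e-05.
Wear volume V = K·W·L/H = 6.336e-05 · 82.93 · 34.23 / 5.072e+08 = 3.546e-10 m³.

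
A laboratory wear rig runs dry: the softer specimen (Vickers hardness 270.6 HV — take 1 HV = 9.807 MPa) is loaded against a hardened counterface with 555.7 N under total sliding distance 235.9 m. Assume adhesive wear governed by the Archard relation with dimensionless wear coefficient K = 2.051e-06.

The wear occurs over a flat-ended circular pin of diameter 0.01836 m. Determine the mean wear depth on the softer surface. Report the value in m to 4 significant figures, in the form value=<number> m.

value=3.827e-07 m

Each operation maintains full precision — intermediates appear rounded. Rounded once at the end to four significant figures.
Hardness H = 270.6 HV × 9.807 MPa/HV = 2654 MPa = 2.654e+09 Pa.
Contact area A = π·d²/4 = π·(0.01836 m)²/4 = 2.647e-04 m².
In SI base units: W = 555.7 N, H = 2.654e+09 Pa, K = 2.051e-06.
Archard volume V = K·W·L/H = 2.051e-06 · 555.7 · 235.9 / 2.654e+09 = 1.013e-10 m³.
Wear depth h = V/A = 1.013e-10 / 2.647e-04 = 3.827e-07 m.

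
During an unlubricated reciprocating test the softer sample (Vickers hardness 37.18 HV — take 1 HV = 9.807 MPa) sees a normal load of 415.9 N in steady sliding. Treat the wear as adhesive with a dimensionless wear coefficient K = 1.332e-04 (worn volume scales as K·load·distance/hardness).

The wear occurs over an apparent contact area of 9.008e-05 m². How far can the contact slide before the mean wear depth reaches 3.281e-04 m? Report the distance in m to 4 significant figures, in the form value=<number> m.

value=194.5 m

Intermediates are displayed rounded — all arithmetic runs at full float precision — one final rounding to four significant digits.
Convert: Hardness H = 37.18 HV × 9.807 MPa/HV = 364.6 MPa = 3.646e+08 Pa.
Collected in SI base units: W = 415.9 N, H = 3.646e+08 Pa, K = 1.332e-04.
Wearable volume V_lim = h_lim·A = 3.281e-04 · 9.008e-05 = 2.956e-08 m³.
Life L = V_lim·H/(K·W) = 2.956e-08 · 3.646e+08 / (1.332e-04 · 415.9) = 194.5 m.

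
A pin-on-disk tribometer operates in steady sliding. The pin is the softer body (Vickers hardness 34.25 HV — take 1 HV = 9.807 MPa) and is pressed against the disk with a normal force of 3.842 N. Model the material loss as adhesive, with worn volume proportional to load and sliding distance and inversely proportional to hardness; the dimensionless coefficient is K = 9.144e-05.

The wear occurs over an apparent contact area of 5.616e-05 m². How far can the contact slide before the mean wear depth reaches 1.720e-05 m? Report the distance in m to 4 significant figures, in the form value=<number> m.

Intermediate values appear rounded; every step holds full float precision — rounded once at the end to 4 significant figures.
Hardness H = 34.25 HV × 9.807 MPa/HV = 335.9 MPa = 3.359e+08 Pa.
In SI base units: W = 3.842 N, H = 3.359e+08 Pa, K = 9.144e-05.
Allowed volume V_lim = h_lim·A = 1.720e-05 · 5.616e-05 = 9.660e-10 m³.
Life L = V_lim·H/(K·W) = 9.660e-10 · 3.359e+08 / (9.144e-05 · 3.842) = 923.5 m.

value=923.5 m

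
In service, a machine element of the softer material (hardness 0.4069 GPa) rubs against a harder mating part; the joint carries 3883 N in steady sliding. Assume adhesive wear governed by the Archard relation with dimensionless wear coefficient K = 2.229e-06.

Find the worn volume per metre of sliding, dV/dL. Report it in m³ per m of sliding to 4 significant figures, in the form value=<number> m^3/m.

value=2.127e-11 m^3/m

Intermediate values are printed rounded; every step keeps exact precision — a single final rounding to four significant figures.
Convert: Hardness H = 0.4069 GPa = 4.069e+08 Pa.
Expressed in SI base units: W = 3883 N, H = 4.069e+08 Pa, K = 2.229e-06.
Wear rate dV/dL = K·W/H: 2.229e-06 · 3883 / 4.069e+08 = 2.127e-11 m³/m.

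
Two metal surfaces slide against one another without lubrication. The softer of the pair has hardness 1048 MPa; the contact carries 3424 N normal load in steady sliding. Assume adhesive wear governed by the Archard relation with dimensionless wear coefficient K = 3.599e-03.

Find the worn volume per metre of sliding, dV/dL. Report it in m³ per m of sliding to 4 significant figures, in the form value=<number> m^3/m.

Intermediate values are displayed rounded; each operation maintains exact precision, and a lone final rounding to four significant digits.
Convert: Hardness H = 1048 MPa = 1.048e+09 Pa.
Restated in SI base units: W = 3424 N, H = 1.048e+09 Pa, K = 3.599e-03.
Rate of wear dV/dL = K·W/H: 3.599e-03 · 3424 / 1.048e+09 = 1.176e-08 m³/m.

value=1.176e-08 m^3/m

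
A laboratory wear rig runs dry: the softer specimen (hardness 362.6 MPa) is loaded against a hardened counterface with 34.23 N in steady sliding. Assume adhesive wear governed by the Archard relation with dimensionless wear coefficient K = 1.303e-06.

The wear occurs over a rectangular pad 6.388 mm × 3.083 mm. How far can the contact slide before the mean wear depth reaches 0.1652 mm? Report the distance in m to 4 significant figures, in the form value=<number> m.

value=2.645e+04 m

The algebra runs at full precision — intermediates appear rounded, and one final rounding to 4 significant figures.
Convert: Hardness H = 362.6 MPa = 3.626e+08 Pa.
Convert: Pad sides 6.388 mm × 3.083 mm = 0.006388 m × 0.003083 m. Contact area A = 0.006388 m × 0.003083 m = 1.969e-05 m².
Convert: Depth limit h_lim = 0.1652 mm = 1.652e-04 m.
SI base units throughout: W = 34.23 N, H = 3.626e+08 Pa, K = 1.303e-06.
At the depth limit, V_lim = h_lim·A = 1.652e-04 · 1.969e-05 = 3.253e-09 m³.
Inverting, life L = V_lim·H/(K·W) = 3.253e-09 · 3.626e+08 / (1.303e-06 · 34.23) = 2.645e+04 m.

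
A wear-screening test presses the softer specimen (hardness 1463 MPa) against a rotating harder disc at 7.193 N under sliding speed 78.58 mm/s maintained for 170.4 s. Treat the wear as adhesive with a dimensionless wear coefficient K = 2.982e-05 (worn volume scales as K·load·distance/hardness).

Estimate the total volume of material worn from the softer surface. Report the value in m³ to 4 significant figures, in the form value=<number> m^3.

value=1.963e-12 m^3

Intermediate values appear rounded. Each operation carries exact precision — one last rounding: four significant digits.
Sliding speed v = 78.58 mm/s = 0.07858 m/s. The distance L = v·t = 0.07858 m/s × 170.4 s = 13.39 m.
Hardness H = 1463 MPa = 1.463e+09 Pa.
SI base units throughout: W = 7.193 N, H = 1.463e+09 Pa, K = 2.982e-05.
By Archard's law, V = K·W·L/H = 2.982e-05 · 7.193 · 13.39 / 1.463e+09 = 1.963e-12 m³.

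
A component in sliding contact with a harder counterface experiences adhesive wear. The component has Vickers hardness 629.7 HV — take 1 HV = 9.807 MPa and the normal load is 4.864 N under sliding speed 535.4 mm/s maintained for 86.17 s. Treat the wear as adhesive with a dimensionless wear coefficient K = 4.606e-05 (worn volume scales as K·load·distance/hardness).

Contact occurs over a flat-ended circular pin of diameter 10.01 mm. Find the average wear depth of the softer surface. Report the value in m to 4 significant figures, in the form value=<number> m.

The intermediates are printed rounded, and all working math holds full precision — rounded just once: four significant digits.
Sliding speed v = 535.4 mm/s = 0.5354 m/s. Total distance L = v·t = 0.5354 m/s × 86.17 s = 46.14 m.
Hardness H = 629.7 HV × 9.807 MPa/HV = 6175 MPa = 6.175e+09 Pa.
Pin diameter d = 10.01 mm = 0.01001 m. Contact area A = π·d²/4 = π·(0.01001 m)²/4 = 7.870e-05 m².
SI base units throughout: W = 4.864 N, H = 6.175e+09 Pa, K = 4.606e-05.
Archard volume V = K·W·L/H = 4.606e-05 · 4.864 · 46.14 / 6.175e+09 = 1.674e-12 m³.
Wear depth h = V/A = 1.674e-12 / 7.870e-05 = 2.127e-08 m.

value=2.127e-08 m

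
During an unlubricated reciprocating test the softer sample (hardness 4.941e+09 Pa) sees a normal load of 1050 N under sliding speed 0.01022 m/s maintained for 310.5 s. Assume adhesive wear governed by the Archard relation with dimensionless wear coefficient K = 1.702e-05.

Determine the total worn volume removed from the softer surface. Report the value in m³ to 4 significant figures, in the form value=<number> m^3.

value=1.148e-11 m^3

Printed values are rounded — all arithmetic carries exact precision. Rounded once at the end to 4 significant digits.
Distance L = v·t = 0.01022 m/s × 310.5 s = 3.173 m.
In SI base units, W = 1050 N, H = 4.941e+09 Pa, K = 1.702e-05.
Worn volume V = K·W·L/H = 1.702e-05 · 1050 · 3.173 / 4.941e+09 = 1.148e-11 m³.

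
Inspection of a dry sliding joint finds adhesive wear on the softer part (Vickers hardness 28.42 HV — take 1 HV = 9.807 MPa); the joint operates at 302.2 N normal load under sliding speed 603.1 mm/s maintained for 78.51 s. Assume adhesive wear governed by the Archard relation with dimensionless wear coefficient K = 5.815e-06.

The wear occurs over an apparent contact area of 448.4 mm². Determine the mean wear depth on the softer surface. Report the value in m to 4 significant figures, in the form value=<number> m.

value=6.658e-07 m

Printed values are rounded; all working math maintains full float precision, and rounded just once, at four significant digits.
Sliding speed v = 603.1 mm/s = 0.6031 m/s. Path length L = v·t = 0.6031 m/s × 78.51 s = 47.35 m.
Hardness H = 28.42 HV × 9.807 MPa/HV = 278.7 MPa = 2.787e+08 Pa.
Contact area A = 448.4 mm² = 4.484e-04 m².
Collected in SI base units: W = 302.2 N, H = 2.787e+08 Pa, K = 5.815e-06.
Archard relation: V = K·W·L/H = 5.815e-06 · 302.2 · 47.35 / 2.787e+08 = 2.985e-10 m³.
Depth h = V/A = 2.985e-10 / 4.484e-04 = 6.658e-07 m.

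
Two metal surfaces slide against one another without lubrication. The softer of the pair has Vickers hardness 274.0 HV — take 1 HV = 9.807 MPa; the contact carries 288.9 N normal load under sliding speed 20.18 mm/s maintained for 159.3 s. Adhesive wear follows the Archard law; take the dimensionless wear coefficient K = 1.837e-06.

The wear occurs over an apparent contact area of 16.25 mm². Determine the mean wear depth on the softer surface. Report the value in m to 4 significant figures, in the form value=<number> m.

Quoted intermediates are rounded; the computation carries full float precision; one last rounding to four significant figures.
Convert: Sliding speed v = 20.18 mm/s = 0.02018 m/s. Distance covered L = v·t = 0.02018 m/s × 159.3 s = 3.215 m.
Convert: Hardness H = 274.0 HV × 9.807 MPa/HV = 2687 MPa = 2.687e+09 Pa.
Convert: Contact area A = 16.25 mm² = 1.625e-05 m².
Restated in SI base units: W = 288.9 N, H = 2.687e+09 Pa, K = 1.837e-06.
Volume removed: V = K·W·L/H = 1.837e-06 · 288.9 · 3.215 / 2.687e+09 = 6.349e-13 m³.
Wear depth h = V/A = 6.349e-13 / 1.625e-05 = 3.907e-08 m.

value=3.907e-08 m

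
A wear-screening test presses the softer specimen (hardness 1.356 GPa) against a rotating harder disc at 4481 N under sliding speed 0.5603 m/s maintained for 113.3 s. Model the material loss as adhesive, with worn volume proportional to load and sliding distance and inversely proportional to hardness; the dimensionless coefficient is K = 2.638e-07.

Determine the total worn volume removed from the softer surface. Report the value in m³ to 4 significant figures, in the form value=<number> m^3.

Each operation holds full precision, and the intermediates appear rounded. Rounded just once, at 4 significant figures.
Convert: Distance L = v·t = 0.5603 m/s × 113.3 s = 63.48 m.
Convert: Hardness H = 1.356 GPa = 1.356e+09 Pa.
Working in SI base units: W = 4481 N, H = 1.356e+09 Pa, K = 2.638e-07.
Wear volume V = K·W·L/H = 2.638e-07 · 4481 · 63.48 / 1.356e+09 = 5.534e-11 m³.

value=5.534e-11 m^3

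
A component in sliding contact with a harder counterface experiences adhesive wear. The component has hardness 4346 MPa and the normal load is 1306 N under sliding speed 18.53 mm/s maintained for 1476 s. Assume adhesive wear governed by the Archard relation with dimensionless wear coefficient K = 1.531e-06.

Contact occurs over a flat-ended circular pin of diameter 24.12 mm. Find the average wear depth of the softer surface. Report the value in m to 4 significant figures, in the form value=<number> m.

Intermediate values are displayed rounded. Every step maintains exact precision; a single final rounding to four significant digits.
Sliding speed v = 18.53 mm/s = 0.01853 m/s. The distance L = v·t = 0.01853 m/s × 1476 s = 27.35 m.
Hardness H = 4346 MPa = 4.346e+09 Pa.
Pin diameter d = 24.12 mm = 0.02412 m. Contact area A = π·d²/4 = π·(0.02412 m)²/4 = 4.569e-04 m².
SI base units throughout: W = 1306 N, H = 4.346e+09 Pa, K = 1.531e-06.
Archard relation: V = K·W·L/H = 1.531e-06 · 1306 · 27.35 / 4.346e+09 = 1.258e-11 m³.
Average depth h = V/A = 1.258e-11 / 4.569e-04 = 2.754e-08 m.

value=2.754e-08 m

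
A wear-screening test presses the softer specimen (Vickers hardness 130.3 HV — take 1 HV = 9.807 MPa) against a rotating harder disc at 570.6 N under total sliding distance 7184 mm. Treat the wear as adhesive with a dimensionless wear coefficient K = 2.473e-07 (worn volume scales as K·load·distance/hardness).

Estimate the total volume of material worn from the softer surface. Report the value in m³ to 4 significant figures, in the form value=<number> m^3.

value=7.933e-13 m^3

The intermediates are displayed rounded, and the computation carries full precision — rounded once at the end, at four significant digits.
Path length L = 7184 mm = 7.184 m.
Hardness H = 130.3 HV × 9.807 MPa/HV = 1278 MPa = 1.278e+09 Pa.
As SI base values: W = 570.6 N, H = 1.278e+09 Pa, K = 2.473e-07.
By Archard's law, V = K·W·L/H = 2.473e-07 · 570.6 · 7.184 / 1.278e+09 = 7.933e-13 m³.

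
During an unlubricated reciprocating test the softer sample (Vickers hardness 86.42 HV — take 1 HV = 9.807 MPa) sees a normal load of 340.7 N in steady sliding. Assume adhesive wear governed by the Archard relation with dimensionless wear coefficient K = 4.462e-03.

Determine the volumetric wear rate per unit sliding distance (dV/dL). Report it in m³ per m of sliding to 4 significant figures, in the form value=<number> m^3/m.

value=1.794e-09 m^3/m

Intermediates are printed rounded — every step runs at exact precision. Rounded just once, at four significant digits.
Convert: Hardness H = 86.42 HV × 9.807 MPa/HV = 847.5 MPa = 8.475e+08 Pa.
In SI base units: W = 340.7 N, H = 8.475e+08 Pa, K = 4.462e-03.
Volumetric rate dV/dL = K·W/H, per unit distance: 4.462e-03 · 340.7 / 8.475e+08 = 1.794e-09 m³/m.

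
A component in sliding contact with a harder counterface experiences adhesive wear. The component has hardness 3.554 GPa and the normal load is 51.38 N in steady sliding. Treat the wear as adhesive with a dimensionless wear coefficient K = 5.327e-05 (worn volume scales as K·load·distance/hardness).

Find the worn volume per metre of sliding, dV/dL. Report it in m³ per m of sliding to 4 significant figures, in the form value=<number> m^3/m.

Shown intermediates are rounded, and every step holds exact precision; rounded just once, at 4 significant figures.
Convert: Hardness H = 3.554 GPa = 3.554e+09 Pa.
In SI base units, W = 51.38 N, H = 3.554e+09 Pa, K = 5.327e-05.
The wear rate dV/dL = K·W/H: 5.327e-05 · 51.38 / 3.554e+09 = 7.701e-13 m³/m.

value=7.701e-13 m^3/m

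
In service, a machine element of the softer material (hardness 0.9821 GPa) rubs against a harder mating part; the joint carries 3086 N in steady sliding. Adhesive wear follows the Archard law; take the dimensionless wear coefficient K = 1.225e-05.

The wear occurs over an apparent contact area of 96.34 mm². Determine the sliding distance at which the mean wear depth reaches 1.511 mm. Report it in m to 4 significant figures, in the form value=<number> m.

Each operation carries full float precision. The intermediates appear rounded. Rounded just once: four significant digits.
Convert: Hardness H = 0.9821 GPa = 9.821e+08 Pa.
Convert: Contact area A = 96.34 mm² = 9.634e-05 m².
Convert: Depth limit h_lim = 1.511 mm = 0.001511 m.
SI base units throughout: W = 3086 N, H = 9.821e+08 Pa, K = 1.225e-05.
At the depth limit, V_lim = h_lim·A = 0.001511 · 9.634e-05 = 1.456e-07 m³.
So the life L = V_lim·H/(K·W) = 1.456e-07 · 9.821e+08 / (1.225e-05 · 3086) = 3782 m.

value=3782 m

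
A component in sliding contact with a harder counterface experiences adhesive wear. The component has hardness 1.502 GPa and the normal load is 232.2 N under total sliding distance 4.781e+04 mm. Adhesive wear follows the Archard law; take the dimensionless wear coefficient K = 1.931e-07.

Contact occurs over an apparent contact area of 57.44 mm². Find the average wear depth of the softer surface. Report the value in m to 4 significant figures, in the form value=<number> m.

Intermediate values are printed rounded; all arithmetic runs at full precision. Rounded just once, at four significant digits.
Sliding distance L = 4.781e+04 mm = 47.81 m.
Hardness H = 1.502 GPa = 1.502e+09 Pa.
Contact area A = 57.44 mm² = 5.744e-05 m².
Expressed in SI base units: W = 232.2 N, H = 1.502e+09 Pa, K = 1.931e-07.
Archard volume V = K·W·L/H = 1.931e-07 · 232.2 · 47.81 / 1.502e+09 = 1.427e-12 m³.
Mean depth h = V/A = 1.427e-12 / 5.744e-05 = 2.485e-08 m.

value=2.485e-08 m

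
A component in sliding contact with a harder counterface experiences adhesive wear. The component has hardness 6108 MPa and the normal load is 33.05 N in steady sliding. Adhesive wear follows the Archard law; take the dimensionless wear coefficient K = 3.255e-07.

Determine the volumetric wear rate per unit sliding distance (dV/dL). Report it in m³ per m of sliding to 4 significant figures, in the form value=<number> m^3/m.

The intermediates are printed rounded. Each operation keeps full precision. Rounded once at the end, at 4 significant digits.
Convert: Hardness H = 6108 MPa = 6.108e+09 Pa.
Working in SI base units: W = 33.05 N, H = 6.108e+09 Pa, K = 3.255e-07.
The wear rate dV/dL = K·W/H, per unit distance: 3.255e-07 · 33.05 / 6.108e+09 = 1.761e-15 m³/m.

value=1.761e-15 m^3/m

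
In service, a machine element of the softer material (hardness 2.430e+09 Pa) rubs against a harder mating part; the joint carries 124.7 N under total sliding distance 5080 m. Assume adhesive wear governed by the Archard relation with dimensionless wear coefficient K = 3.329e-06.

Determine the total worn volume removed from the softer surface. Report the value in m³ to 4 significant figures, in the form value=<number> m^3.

value=8.678e-10 m^3

Intermediate values are printed rounded, and all arithmetic carries exact precision, and one final rounding, at 4 significant figures.
Restated in SI base units: W = 124.7 N, H = 2.430e+09 Pa, K = 3.329e-06.
Archard relation: V = K·W·L/H = 3.329e-06 · 124.7 · 5080 / 2.430e+09 = 8.678e-10 m³.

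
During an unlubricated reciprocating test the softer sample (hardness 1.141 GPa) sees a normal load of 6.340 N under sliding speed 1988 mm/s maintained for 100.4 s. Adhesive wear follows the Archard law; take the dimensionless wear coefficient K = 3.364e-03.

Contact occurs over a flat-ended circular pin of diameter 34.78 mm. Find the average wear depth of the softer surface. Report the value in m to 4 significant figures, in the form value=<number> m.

value=3.927e-06 m

All arithmetic runs at exact precision — intermediate values are displayed rounded; one final rounding to four significant figures.
Convert: Sliding speed v = 1988 mm/s = 1.988 m/s. Sliding distance L = v·t = 1.988 m/s × 100.4 s = 199.6 m.
Convert: Hardness H = 1.141 GPa = 1.141e+09 Pa.
Convert: Pin diameter d = 34.78 mm = 0.03478 m. Contact area A = π·d²/4 = π·(0.03478 m)²/4 = 9.501e-04 m².
Expressed in SI base units: W = 6.340 N, H = 1.141e+09 Pa, K = 3.364e-03.
Apply Archard: V = K·W·L/H = 3.364e-03 · 6.340 · 199.6 / 1.141e+09 = 3.731e-09 m³.
Average depth h = V/A = 3.731e-09 / 9.501e-04 = 3.927e-06 m.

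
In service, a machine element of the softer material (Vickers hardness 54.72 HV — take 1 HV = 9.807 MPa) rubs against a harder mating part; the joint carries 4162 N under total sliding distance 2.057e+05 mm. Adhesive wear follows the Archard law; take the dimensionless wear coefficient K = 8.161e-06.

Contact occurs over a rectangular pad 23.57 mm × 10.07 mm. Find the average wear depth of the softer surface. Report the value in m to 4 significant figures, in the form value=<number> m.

value=5.485e-05 m

All arithmetic runs at full float precision — quoted intermediates are rounded, and rounded just once to 4 significant digits.
The distance L = 2.057e+05 mm = 205.7 m.
Hardness H = 54.72 HV × 9.807 MPa/HV = 536.6 MPa = 5.366e+08 Pa.
Pad sides 23.57 mm × 10.07 mm = 0.02357 m × 0.01007 m. Contact area A = 0.02357 m × 0.01007 m = 2.373e-04 m².
Working in SI base units: W = 4162 N, H = 5.366e+08 Pa, K = 8.161e-06.
Archard relation: V = K·W·L/H = 8.161e-06 · 4162 · 205.7 / 5.366e+08 = 1.302e-08 m³.
Mean wear depth h = V/A = 1.302e-08 / 2.373e-04 = 5.485e-05 m.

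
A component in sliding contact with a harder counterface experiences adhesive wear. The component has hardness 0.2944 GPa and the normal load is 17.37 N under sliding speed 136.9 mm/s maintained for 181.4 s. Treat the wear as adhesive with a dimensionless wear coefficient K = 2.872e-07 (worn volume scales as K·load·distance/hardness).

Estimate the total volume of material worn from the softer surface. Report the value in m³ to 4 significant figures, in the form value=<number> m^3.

Intermediates are displayed rounded — the computation carries full float precision; a single final rounding: 4 significant digits.
Convert: Sliding speed v = 136.9 mm/s = 0.1369 m/s. Sliding distance L = v·t = 0.1369 m/s × 181.4 s = 24.83 m.
Convert: Hardness H = 0.2944 GPa = 2.944e+08 Pa.
As SI base values: W = 17.37 N, H = 2.944e+08 Pa, K = 2.872e-07.
Archard volume V = K·W·L/H = 2.872e-07 · 17.37 · 24.83 / 2.944e+08 = 4.208e-13 m³.

value=4.208e-13 m^3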